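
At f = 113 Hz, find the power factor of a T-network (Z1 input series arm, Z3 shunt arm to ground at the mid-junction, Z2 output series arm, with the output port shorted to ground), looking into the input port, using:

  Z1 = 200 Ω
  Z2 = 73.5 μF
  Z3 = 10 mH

Step 1 — Angular frequency: ω = 2π·f = 2π·113 = 710 rad/s.
Step 2 — Component impedances:
  Z1: Z = R = 200 Ω
  Z2: Z = 1/(jωC) = -j/(ω·C) = 0 - j19.16 Ω
  Z3: Z = jωL = j·710·0.01 = 0 + j7.1 Ω
Step 3 — With the output port shorted to ground, the output series arm Z2 runs from the junction to ground; the shunt arm Z3 also runs from the junction to ground. They appear in parallel: Z3 || Z2 = 0 + j11.28 Ω.
Step 4 — Series with input arm Z1: Z_in = Z1 + (Z3 || Z2) = 200 + j11.28 Ω = 200.3∠3.2° Ω.
Step 5 — Power factor: PF = cos(φ) = Re(Z)/|Z| = 200/200.32 = 0.9984.
Step 6 — Type: Im(Z) = 11.28 ⇒ lagging (phase φ = 3.2°).

PF = 0.9984 (lagging, φ = 3.2°)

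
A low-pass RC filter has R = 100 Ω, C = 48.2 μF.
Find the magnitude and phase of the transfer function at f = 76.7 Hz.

Step 1 — Angular frequency: ω = 2π·76.7 = 481.9 rad/s.
Step 2 — Transfer function: H(jω) = 1/(1 + jωRC).
Step 3 — Denominator: 1 + jωRC = 1 + j·481.9·100·4.82e-05 = 1 + j2.323.
Step 4 — H = 0.1564 - j0.3632.
Step 5 — Magnitude: |H| = 0.3954 (-8.1 dB); phase: φ = -66.7°.

|H| = 0.3954 (-8.1 dB), φ = -66.7°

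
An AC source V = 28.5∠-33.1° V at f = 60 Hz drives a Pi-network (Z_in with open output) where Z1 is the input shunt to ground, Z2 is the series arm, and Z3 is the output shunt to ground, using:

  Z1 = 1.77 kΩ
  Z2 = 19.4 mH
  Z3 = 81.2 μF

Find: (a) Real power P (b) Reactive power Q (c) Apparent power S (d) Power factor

Step 1 — Angular frequency: ω = 2π·f = 2π·60 = 377 rad/s.
Step 2 — Component impedances:
  Z1: Z = R = 1770 Ω
  Z2: Z = jωL = j·377·0.0194 = 0 + j7.314 Ω
  Z3: Z = 1/(jωC) = -j/(ω·C) = 0 - j32.67 Ω
Step 3 — With open output, the series arm Z2 and the output shunt Z3 appear in series to ground: Z2 + Z3 = 0 - j25.35 Ω.
Step 4 — Parallel with input shunt Z1: Z_in = Z1 || (Z2 + Z3) = 0.3631 - j25.35 Ω = 25.35∠-89.2° Ω.
Step 5 — Source phasor: V = 28.5∠-33.1° V = 23.87 - j15.56 V.
Step 6 — Current: I = V / Z = 0.6274 + j0.9329 A = 1.124∠56.1° A.
Step 7 — Complex power: S = V·I* = 0.4589 - j32.04 VA.
Step 8 — Real power: P = Re(S) = 0.4589 W.
Step 9 — Reactive power: Q = Im(S) = -32.04 VAR.
Step 10 — Apparent power: |S| = 32.04 VA.
Step 11 — Power factor: PF = P/|S| = 0.01432 (leading).

(a) P = 0.4589 W  (b) Q = -32.04 VAR  (c) S = 32.04 VA  (d) PF = 0.01432 (leading)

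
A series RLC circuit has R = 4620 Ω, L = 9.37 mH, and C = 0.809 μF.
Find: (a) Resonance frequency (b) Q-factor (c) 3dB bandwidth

Step 1 — Resonance condition Im(Z)=0 gives ω₀ = 1/√(LC).
Step 2 — ω₀ = 1/√(0.00937·8.09e-07) = 1.149e+04 rad/s.
Step 3 — f₀ = ω₀/(2π) = 1828 Hz.
Step 4 — Series Q: Q = ω₀L/R = 1.149e+04·0.00937/4620 = 0.02329.
Step 5 — 3dB bandwidth: Δω = ω₀/Q = 4.931e+05 rad/s; BW = Δω/(2π) = 7.847e+04 Hz.

(a) f₀ = 1828 Hz  (b) Q = 0.02329  (c) BW = 7.847e+04 Hz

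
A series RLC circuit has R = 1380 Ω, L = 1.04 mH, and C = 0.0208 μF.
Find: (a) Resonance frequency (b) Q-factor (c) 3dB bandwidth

Step 1 — Resonance: ω₀ = 1/√(LC) = 1/√(0.00104·2.08e-08) = 2.15e+05 rad/s.
Step 2 — f₀ = ω₀/(2π) = 3.422e+04 Hz.
Step 3 — Series Q: Q = ω₀L/R = 2.15e+05·0.00104/1380 = 0.162.
Step 4 — Bandwidth: Δω = ω₀/Q = 1.327e+06 rad/s; BW = Δω/(2π) = 2.112e+05 Hz.

(a) f₀ = 3.422e+04 Hz  (b) Q = 0.162  (c) BW = 2.112e+05 Hz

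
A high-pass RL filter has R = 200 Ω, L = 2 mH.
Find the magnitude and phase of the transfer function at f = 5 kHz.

Step 1 — Angular frequency: ω = 2π·5000 = 3.142e+04 rad/s.
Step 2 — Transfer function: H(jω) = jωL/(R + jωL).
Step 3 — Numerator jωL = j·62.83; denominator R + jωL = 200 + j62.83.
Step 4 — H = 0.08983 + j0.2859.
Step 5 — Magnitude: |H| = 0.2997 (-10.5 dB); phase: φ = 72.6°.

|H| = 0.2997 (-10.5 dB), φ = 72.6°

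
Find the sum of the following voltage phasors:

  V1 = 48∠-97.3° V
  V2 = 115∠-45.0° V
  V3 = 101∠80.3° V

Step 1 — Convert each phasor to rectangular form:
  V1 = 48·(cos(-97.3°) + j·sin(-97.3°)) = -6.099 - j47.61 V
  V2 = 115·(cos(-45.0°) + j·sin(-45.0°)) = 81.32 - j81.32 V
  V3 = 101·(cos(80.3°) + j·sin(80.3°)) = 17.02 + j99.56 V
Step 2 — Sum components: V_total = 92.24 - j29.37 V.
Step 3 — Convert to polar: |V_total| = 96.8 V, ∠V_total = -17.7°.

V_total = 96.8∠-17.7° V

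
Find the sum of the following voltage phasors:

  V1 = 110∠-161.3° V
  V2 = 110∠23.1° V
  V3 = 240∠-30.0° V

Step 1 — Convert each phasor to rectangular form:
  V1 = 110·(cos(-161.3°) + j·sin(-161.3°)) = -104.2 - j35.27 V
  V2 = 110·(cos(23.1°) + j·sin(23.1°)) = 101.2 + j43.16 V
  V3 = 240·(cos(-30.0°) + j·sin(-30.0°)) = 207.8 - j120 V
Step 2 — Sum components: V_total = 204.8 - j112.1 V.
Step 3 — Convert to polar: |V_total| = 233.5 V, ∠V_total = -28.7°.

V_total = 233.5∠-28.7° V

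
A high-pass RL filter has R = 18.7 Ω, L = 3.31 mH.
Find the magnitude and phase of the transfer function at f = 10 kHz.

Step 1 — Angular frequency: ω = 2π·1e+04 = 6.283e+04 rad/s.
Step 2 — Transfer function: H(jω) = jωL/(R + jωL).
Step 3 — Numerator jωL = j·208; denominator R + jωL = 18.7 + j208.
Step 4 — H = 0.992 + j0.08919.
Step 5 — Magnitude: |H| = 0.996 (-0.0 dB); phase: φ = 5.1°.

|H| = 0.996 (-0.0 dB), φ = 5.1°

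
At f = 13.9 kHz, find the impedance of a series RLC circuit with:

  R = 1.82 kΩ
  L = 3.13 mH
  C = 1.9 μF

Step 1 — Angular frequency: ω = 2π·f = 2π·1.39e+04 = 8.734e+04 rad/s.
Step 2 — Component impedances:
  R: Z = R = 1820 Ω
  L: Z = jωL = j·8.734e+04·0.00313 = 0 + j273.4 Ω
  C: Z = 1/(jωC) = -j/(ω·C) = 0 - j6.026 Ω
Step 3 — Series combination: Z_total = R + L + C = 1820 + j267.3 Ω = 1840∠8.4° Ω.

Z = 1820 + j267.3 Ω = 1840∠8.4° Ω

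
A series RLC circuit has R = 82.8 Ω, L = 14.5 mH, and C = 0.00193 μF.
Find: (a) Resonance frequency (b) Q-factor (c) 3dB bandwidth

Step 1 — Resonance: ω₀ = 1/√(LC) = 1/√(0.0145·1.93e-09) = 1.89e+05 rad/s.
Step 2 — f₀ = ω₀/(2π) = 3.009e+04 Hz.
Step 3 — Series Q: Q = ω₀L/R = 1.89e+05·0.0145/82.8 = 33.1.
Step 4 — Bandwidth: Δω = ω₀/Q = 5710 rad/s; BW = Δω/(2π) = 908.8 Hz.

(a) f₀ = 3.009e+04 Hz  (b) Q = 33.1  (c) BW = 908.8 Hz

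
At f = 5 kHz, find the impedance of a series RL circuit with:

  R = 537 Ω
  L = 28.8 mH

Step 1 — Angular frequency: ω = 2π·f = 2π·5000 = 3.142e+04 rad/s.
Step 2 — Component impedances:
  R: Z = R = 537 Ω
  L: Z = jωL = j·3.142e+04·0.0288 = 0 + j904.8 Ω
Step 3 — Series combination: Z_total = R + L = 537 + j904.8 Ω = 1052∠59.3° Ω.

Z = 537 + j904.8 Ω = 1052∠59.3° Ω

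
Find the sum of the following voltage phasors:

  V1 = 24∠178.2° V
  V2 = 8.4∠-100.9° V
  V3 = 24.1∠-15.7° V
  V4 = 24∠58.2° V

Step 1 — Convert each phasor to rectangular form:
  V1 = 24·(cos(178.2°) + j·sin(178.2°)) = -23.99 + j0.7539 V
  V2 = 8.4·(cos(-100.9°) + j·sin(-100.9°)) = -1.588 - j8.248 V
  V3 = 24.1·(cos(-15.7°) + j·sin(-15.7°)) = 23.2 - j6.521 V
  V4 = 24·(cos(58.2°) + j·sin(58.2°)) = 12.65 + j20.4 V
Step 2 — Sum components: V_total = 10.27 + j6.381 V.
Step 3 — Convert to polar: |V_total| = 12.09 V, ∠V_total = 31.9°.

V_total = 12.09∠31.9° V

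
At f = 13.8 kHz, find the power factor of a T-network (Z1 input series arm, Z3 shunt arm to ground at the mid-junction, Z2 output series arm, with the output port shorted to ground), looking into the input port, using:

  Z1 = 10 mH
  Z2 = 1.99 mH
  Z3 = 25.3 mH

Step 1 — Angular frequency: ω = 2π·f = 2π·1.38e+04 = 8.671e+04 rad/s.
Step 2 — Component impedances:
  Z1: Z = jωL = j·8.671e+04·0.01 = 0 + j867.1 Ω
  Z2: Z = jωL = j·8.671e+04·0.00199 = 0 + j172.5 Ω
  Z3: Z = jωL = j·8.671e+04·0.0253 = 0 + j2194 Ω
Step 3 — With the output port shorted to ground, the output series arm Z2 runs from the junction to ground; the shunt arm Z3 also runs from the junction to ground. They appear in parallel: Z3 || Z2 = 0 + j160 Ω.
Step 4 — Series with input arm Z1: Z_in = Z1 + (Z3 || Z2) = 0 + j1027 Ω = 1027∠90.0° Ω.
Step 5 — Power factor: PF = cos(φ) = Re(Z)/|Z| = 0/1027 = 0.
Step 6 — Type: Im(Z) = 1027 ⇒ lagging (phase φ = 90.0°).

PF = 0 (lagging, φ = 90.0°)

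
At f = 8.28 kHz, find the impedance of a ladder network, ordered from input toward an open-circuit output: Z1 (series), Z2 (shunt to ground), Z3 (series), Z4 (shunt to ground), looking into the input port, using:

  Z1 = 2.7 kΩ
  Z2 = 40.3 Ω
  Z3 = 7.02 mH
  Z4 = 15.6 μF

Step 1 — Angular frequency: ω = 2π·f = 2π·8280 = 5.202e+04 rad/s.
Step 2 — Component impedances:
  Z1: Z = R = 2700 Ω
  Z2: Z = R = 40.3 Ω
  Z3: Z = jωL = j·5.202e+04·0.00702 = 0 + j365.2 Ω
  Z4: Z = 1/(jωC) = -j/(ω·C) = 0 - j1.232 Ω
Step 3 — Ladder network (open output): work backward from the far end, alternating series and parallel combinations. Z_in = 2740 + j4.408 Ω = 2740∠0.1° Ω.

Z = 2740 + j4.408 Ω = 2740∠0.1° Ω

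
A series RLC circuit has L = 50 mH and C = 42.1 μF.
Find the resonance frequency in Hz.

Step 1 — Resonance condition Im(Z)=0 gives ω₀ = 1/√(LC).
Step 2 — ω₀ = 1/√(0.05·4.21e-05) = 689.2 rad/s.
Step 3 — f₀ = ω₀/(2π) = 109.7 Hz.

f₀ = 109.7 Hz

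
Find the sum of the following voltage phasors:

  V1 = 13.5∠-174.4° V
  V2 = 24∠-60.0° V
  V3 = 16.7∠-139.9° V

Step 1 — Convert each phasor to rectangular form:
  V1 = 13.5·(cos(-174.4°) + j·sin(-174.4°)) = -13.44 - j1.317 V
  V2 = 24·(cos(-60.0°) + j·sin(-60.0°)) = 12 - j20.78 V
  V3 = 16.7·(cos(-139.9°) + j·sin(-139.9°)) = -12.77 - j10.76 V
Step 2 — Sum components: V_total = -14.21 - j32.86 V.
Step 3 — Convert to polar: |V_total| = 35.8 V, ∠V_total = -113.4°.

V_total = 35.8∠-113.4° V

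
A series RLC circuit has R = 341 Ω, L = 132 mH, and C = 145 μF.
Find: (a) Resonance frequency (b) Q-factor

Step 1 — Resonance condition Im(Z)=0 gives ω₀ = 1/√(LC).
Step 2 — ω₀ = 1/√(0.132·0.000145) = 228.6 rad/s.
Step 3 — f₀ = ω₀/(2π) = 36.38 Hz.
Step 4 — Series Q: Q = ω₀L/R = 228.6·0.132/341 = 0.08848.

(a) f₀ = 36.38 Hz  (b) Q = 0.08848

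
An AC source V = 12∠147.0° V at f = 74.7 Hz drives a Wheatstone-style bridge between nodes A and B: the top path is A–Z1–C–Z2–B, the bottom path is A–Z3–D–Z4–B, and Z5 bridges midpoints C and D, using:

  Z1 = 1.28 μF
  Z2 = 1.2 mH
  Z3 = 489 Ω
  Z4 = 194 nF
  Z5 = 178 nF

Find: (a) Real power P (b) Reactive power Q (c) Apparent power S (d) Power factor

Step 1 — Angular frequency: ω = 2π·f = 2π·74.7 = 469.4 rad/s.
Step 2 — Component impedances:
  Z1: Z = 1/(jωC) = -j/(ω·C) = 0 - j1665 Ω
  Z2: Z = jωL = j·469.4·0.0012 = 0 + j0.5632 Ω
  Z3: Z = R = 489 Ω
  Z4: Z = 1/(jωC) = -j/(ω·C) = 0 - j1.098e+04 Ω
  Z5: Z = 1/(jωC) = -j/(ω·C) = 0 - j1.197e+04 Ω
Step 3 — Bridge requires nodal analysis (the Z5 bridge couples midpoints C and D, so the two paths cannot be reduced to a simple series/parallel combination). Setting node B to ground and injecting 1 A at node A, the 3-node admittance system at A, C, D solves to V_A = Z_AB = 24.68 - j1291 Ω = 1291∠-88.9° Ω.
Step 4 — Source phasor: V = 12∠147.0° V = -10.06 + j6.536 V.
Step 5 — Current: I = V / Z = -0.00521 - j0.007697 A = 0.009294∠-124.1° A.
Step 6 — Complex power: S = V·I* = 0.002132 - j0.1115 VA.
Step 7 — Real power: P = Re(S) = 0.002132 W.
Step 8 — Reactive power: Q = Im(S) = -0.1115 VAR.
Step 9 — Apparent power: |S| = 0.1115 VA.
Step 10 — Power factor: PF = P/|S| = 0.01911 (leading).

(a) P = 0.002132 W  (b) Q = -0.1115 VAR  (c) S = 0.1115 VA  (d) PF = 0.01911 (leading)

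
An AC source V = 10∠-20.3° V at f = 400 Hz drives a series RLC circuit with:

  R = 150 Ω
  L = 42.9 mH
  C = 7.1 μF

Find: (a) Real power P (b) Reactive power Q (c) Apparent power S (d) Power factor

Step 1 — Angular frequency: ω = 2π·f = 2π·400 = 2513 rad/s.
Step 2 — Component impedances:
  R: Z = R = 150 Ω
  L: Z = jωL = j·2513·0.0429 = 0 + j107.8 Ω
  C: Z = 1/(jωC) = -j/(ω·C) = 0 - j56.04 Ω
Step 3 — Series combination: Z_total = R + L + C = 150 + j51.78 Ω = 158.7∠19.0° Ω.
Step 4 — Source phasor: V = 10∠-20.3° V = 9.379 - j3.469 V.
Step 5 — Current: I = V / Z = 0.04873 - j0.03995 A = 0.06302∠-39.3° A.
Step 6 — Complex power: S = V·I* = 0.5957 + j0.2056 VA.
Step 7 — Real power: P = Re(S) = 0.5957 W.
Step 8 — Reactive power: Q = Im(S) = 0.2056 VAR.
Step 9 — Apparent power: |S| = 0.6302 VA.
Step 10 — Power factor: PF = P/|S| = 0.9453 (lagging).

(a) P = 0.5957 W  (b) Q = 0.2056 VAR  (c) S = 0.6302 VA  (d) PF = 0.9453 (lagging)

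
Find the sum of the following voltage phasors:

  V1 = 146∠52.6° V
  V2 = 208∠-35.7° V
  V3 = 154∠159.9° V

Step 1 — Convert each phasor to rectangular form:
  V1 = 146·(cos(52.6°) + j·sin(52.6°)) = 88.68 + j116 V
  V2 = 208·(cos(-35.7°) + j·sin(-35.7°)) = 168.9 - j121.4 V
  V3 = 154·(cos(159.9°) + j·sin(159.9°)) = -144.6 + j52.92 V
Step 2 — Sum components: V_total = 113 + j47.53 V.
Step 3 — Convert to polar: |V_total| = 122.6 V, ∠V_total = 22.8°.

V_total = 122.6∠22.8° V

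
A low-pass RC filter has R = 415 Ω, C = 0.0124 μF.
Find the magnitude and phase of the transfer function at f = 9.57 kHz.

Step 1 — Angular frequency: ω = 2π·9570 = 6.013e+04 rad/s.
Step 2 — Transfer function: H(jω) = 1/(1 + jωRC).
Step 3 — Denominator: 1 + jωRC = 1 + j·6.013e+04·415·1.24e-08 = 1 + j0.3094.
Step 4 — H = 0.9126 - j0.2824.
Step 5 — Magnitude: |H| = 0.9553 (-0.4 dB); phase: φ = -17.2°.

|H| = 0.9553 (-0.4 dB), φ = -17.2°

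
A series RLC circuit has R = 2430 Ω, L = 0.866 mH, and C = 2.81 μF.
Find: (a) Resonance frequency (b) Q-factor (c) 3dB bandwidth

Step 1 — Resonance condition Im(Z)=0 gives ω₀ = 1/√(LC).
Step 2 — ω₀ = 1/√(0.000866·2.81e-06) = 2.027e+04 rad/s.
Step 3 — f₀ = ω₀/(2π) = 3226 Hz.
Step 4 — Series Q: Q = ω₀L/R = 2.027e+04·0.000866/2430 = 0.007224.
Step 5 — 3dB bandwidth: Δω = ω₀/Q = 2.806e+06 rad/s; BW = Δω/(2π) = 4.466e+05 Hz.

(a) f₀ = 3226 Hz  (b) Q = 0.007224  (c) BW = 4.466e+05 Hz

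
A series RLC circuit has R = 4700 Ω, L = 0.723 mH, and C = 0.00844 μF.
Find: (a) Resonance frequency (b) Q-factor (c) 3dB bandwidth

Step 1 — Resonance: ω₀ = 1/√(LC) = 1/√(0.000723·8.44e-09) = 4.048e+05 rad/s.
Step 2 — f₀ = ω₀/(2π) = 6.443e+04 Hz.
Step 3 — Series Q: Q = ω₀L/R = 4.048e+05·0.000723/4700 = 0.06227.
Step 4 — Bandwidth: Δω = ω₀/Q = 6.501e+06 rad/s; BW = Δω/(2π) = 1.035e+06 Hz.

(a) f₀ = 6.443e+04 Hz  (b) Q = 0.06227  (c) BW = 1.035e+06 Hz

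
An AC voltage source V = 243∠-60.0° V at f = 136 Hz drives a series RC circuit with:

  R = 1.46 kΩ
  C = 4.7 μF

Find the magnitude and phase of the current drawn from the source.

Step 1 — Angular frequency: ω = 2π·f = 2π·136 = 854.5 rad/s.
Step 2 — Component impedances:
  R: Z = R = 1460 Ω
  C: Z = 1/(jωC) = -j/(ω·C) = 0 - j249 Ω
Step 3 — Series combination: Z_total = R + C = 1460 - j249 Ω = 1481∠-9.7° Ω.
Step 4 — Source phasor: V = 243∠-60.0° V = 121.5 - j210.4 V.
Step 5 — Ohm's law: I = V / Z_total = (121.5 - j210.4) / (1460 - j249) = 0.1048 - j0.1263 A.
Step 6 — Convert to polar: |I| = 0.1641 A, ∠I = -50.3°.

I = 0.1641∠-50.3° A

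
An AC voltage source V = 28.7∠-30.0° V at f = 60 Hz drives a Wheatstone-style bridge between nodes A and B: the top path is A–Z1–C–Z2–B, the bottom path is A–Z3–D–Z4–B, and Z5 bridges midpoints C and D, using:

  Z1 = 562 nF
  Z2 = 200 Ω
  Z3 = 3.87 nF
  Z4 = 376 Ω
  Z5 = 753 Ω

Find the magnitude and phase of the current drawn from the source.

Step 1 — Angular frequency: ω = 2π·f = 2π·60 = 377 rad/s.
Step 2 — Component impedances:
  Z1: Z = 1/(jωC) = -j/(ω·C) = 0 - j4720 Ω
  Z2: Z = R = 200 Ω
  Z3: Z = 1/(jωC) = -j/(ω·C) = 0 - j6.854e+05 Ω
  Z4: Z = R = 376 Ω
  Z5: Z = R = 753 Ω
Step 3 — Bridge requires nodal analysis (the Z5 bridge couples midpoints C and D, so the two paths cannot be reduced to a simple series/parallel combination). Setting node B to ground and injecting 1 A at node A, the 3-node admittance system at A, C, D solves to V_A = Z_AB = 168.4 - j4688 Ω = 4691∠-87.9° Ω.
Step 4 — Source phasor: V = 28.7∠-30.0° V = 24.85 - j14.35 V.
Step 5 — Ohm's law: I = V / Z_total = (24.85 - j14.35) / (168.4 - j4688) = 0.003247 + j0.005186 A.
Step 6 — Convert to polar: |I| = 0.006119 A, ∠I = 57.9°.

I = 0.006119∠57.9° A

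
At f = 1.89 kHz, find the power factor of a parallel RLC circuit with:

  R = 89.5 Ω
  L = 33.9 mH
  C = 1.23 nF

Step 1 — Angular frequency: ω = 2π·f = 2π·1890 = 1.188e+04 rad/s.
Step 2 — Component impedances:
  R: Z = R = 89.5 Ω
  L: Z = jωL = j·1.188e+04·0.0339 = 0 + j402.6 Ω
  C: Z = 1/(jωC) = -j/(ω·C) = 0 - j6.846e+04 Ω
Step 3 — Parallel combination: 1/Z_total = 1/R + 1/L + 1/C; Z_total = 85.33 + j18.86 Ω = 87.39∠12.5° Ω.
Step 4 — Power factor: PF = cos(φ) = Re(Z)/|Z| = 85.33/87.39 = 0.9764.
Step 5 — Type: Im(Z) = 18.86 ⇒ lagging (phase φ = 12.5°).

PF = 0.9764 (lagging, φ = 12.5°)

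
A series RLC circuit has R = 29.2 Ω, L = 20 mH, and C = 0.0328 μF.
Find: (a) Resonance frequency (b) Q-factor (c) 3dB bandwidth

Step 1 — Resonance: ω₀ = 1/√(LC) = 1/√(0.02·3.28e-08) = 3.904e+04 rad/s.
Step 2 — f₀ = ω₀/(2π) = 6214 Hz.
Step 3 — Series Q: Q = ω₀L/R = 3.904e+04·0.02/29.2 = 26.74.
Step 4 — Bandwidth: Δω = ω₀/Q = 1460 rad/s; BW = Δω/(2π) = 232.4 Hz.

(a) f₀ = 6214 Hz  (b) Q = 26.74  (c) BW = 232.4 Hz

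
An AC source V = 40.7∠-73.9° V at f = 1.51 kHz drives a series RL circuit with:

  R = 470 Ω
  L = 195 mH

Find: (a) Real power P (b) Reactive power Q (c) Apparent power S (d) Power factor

Step 1 — Angular frequency: ω = 2π·f = 2π·1510 = 9488 rad/s.
Step 2 — Component impedances:
  R: Z = R = 470 Ω
  L: Z = jωL = j·9488·0.195 = 0 + j1850 Ω
Step 3 — Series combination: Z_total = R + L = 470 + j1850 Ω = 1909∠75.7° Ω.
Step 4 — Source phasor: V = 40.7∠-73.9° V = 11.29 - j39.1 V.
Step 5 — Current: I = V / Z = -0.0184 - j0.01077 A = 0.02132∠-149.6° A.
Step 6 — Complex power: S = V·I* = 0.2137 + j0.8411 VA.
Step 7 — Real power: P = Re(S) = 0.2137 W.
Step 8 — Reactive power: Q = Im(S) = 0.8411 VAR.
Step 9 — Apparent power: |S| = 0.8678 VA.
Step 10 — Power factor: PF = P/|S| = 0.2462 (lagging).

(a) P = 0.2137 W  (b) Q = 0.8411 VAR  (c) S = 0.8678 VA  (d) PF = 0.2462 (lagging)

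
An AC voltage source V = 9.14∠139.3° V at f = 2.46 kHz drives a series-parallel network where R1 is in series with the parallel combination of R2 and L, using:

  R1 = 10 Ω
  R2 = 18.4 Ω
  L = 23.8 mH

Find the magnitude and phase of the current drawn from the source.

Step 1 — Angular frequency: ω = 2π·f = 2π·2460 = 1.546e+04 rad/s.
Step 2 — Component impedances:
  R1: Z = R = 10 Ω
  R2: Z = R = 18.4 Ω
  L: Z = jωL = j·1.546e+04·0.0238 = 0 + j367.9 Ω
Step 3 — Parallel branch: R2 || L = 1/(1/R2 + 1/L) = 18.35 + j0.918 Ω.
Step 4 — Series with R1: Z_total = R1 + (R2 || L) = 28.35 + j0.918 Ω = 28.37∠1.9° Ω.
Step 5 — Source phasor: V = 9.14∠139.3° V = -6.929 + j5.96 V.
Step 6 — Ohm's law: I = V / Z_total = (-6.929 + j5.96) / (28.35 + j0.918) = -0.2373 + j0.2179 A.
Step 7 — Convert to polar: |I| = 0.3222 A, ∠I = 137.4°.

I = 0.3222∠137.4° A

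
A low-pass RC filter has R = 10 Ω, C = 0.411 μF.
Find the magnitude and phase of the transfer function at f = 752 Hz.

Step 1 — Angular frequency: ω = 2π·752 = 4725 rad/s.
Step 2 — Transfer function: H(jω) = 1/(1 + jωRC).
Step 3 — Denominator: 1 + jωRC = 1 + j·4725·10·4.11e-07 = 1 + j0.01942.
Step 4 — H = 0.9996 - j0.01941.
Step 5 — Magnitude: |H| = 0.9998 (-0.0 dB); phase: φ = -1.1°.

|H| = 0.9998 (-0.0 dB), φ = -1.1°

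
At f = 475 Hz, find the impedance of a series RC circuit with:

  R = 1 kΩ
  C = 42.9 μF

Step 1 — Angular frequency: ω = 2π·f = 2π·475 = 2985 rad/s.
Step 2 — Component impedances:
  R: Z = R = 1000 Ω
  C: Z = 1/(jωC) = -j/(ω·C) = 0 - j7.81 Ω
Step 3 — Series combination: Z_total = R + C = 1000 - j7.81 Ω = 1000∠-0.4° Ω.

Z = 1000 - j7.81 Ω = 1000∠-0.4° Ω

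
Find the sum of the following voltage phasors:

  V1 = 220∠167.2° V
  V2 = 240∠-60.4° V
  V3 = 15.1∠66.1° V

Step 1 — Convert each phasor to rectangular form:
  V1 = 220·(cos(167.2°) + j·sin(167.2°)) = -214.5 + j48.74 V
  V2 = 240·(cos(-60.4°) + j·sin(-60.4°)) = 118.5 - j208.7 V
  V3 = 15.1·(cos(66.1°) + j·sin(66.1°)) = 6.118 + j13.81 V
Step 2 — Sum components: V_total = -89.87 - j146.1 V.
Step 3 — Convert to polar: |V_total| = 171.6 V, ∠V_total = -121.6°.

V_total = 171.6∠-121.6° V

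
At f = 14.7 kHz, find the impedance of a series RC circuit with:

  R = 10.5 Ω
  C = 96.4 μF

Step 1 — Angular frequency: ω = 2π·f = 2π·1.47e+04 = 9.236e+04 rad/s.
Step 2 — Component impedances:
  R: Z = R = 10.5 Ω
  C: Z = 1/(jωC) = -j/(ω·C) = 0 - j0.1123 Ω
Step 3 — Series combination: Z_total = R + C = 10.5 - j0.1123 Ω = 10.5∠-0.6° Ω.

Z = 10.5 - j0.1123 Ω = 10.5∠-0.6° Ω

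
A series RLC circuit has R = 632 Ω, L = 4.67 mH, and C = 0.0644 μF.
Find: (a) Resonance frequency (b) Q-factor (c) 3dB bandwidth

Step 1 — Resonance: ω₀ = 1/√(LC) = 1/√(0.00467·6.44e-08) = 5.766e+04 rad/s.
Step 2 — f₀ = ω₀/(2π) = 9177 Hz.
Step 3 — Series Q: Q = ω₀L/R = 5.766e+04·0.00467/632 = 0.4261.
Step 4 — Bandwidth: Δω = ω₀/Q = 1.353e+05 rad/s; BW = Δω/(2π) = 2.154e+04 Hz.

(a) f₀ = 9177 Hz  (b) Q = 0.4261  (c) BW = 2.154e+04 Hz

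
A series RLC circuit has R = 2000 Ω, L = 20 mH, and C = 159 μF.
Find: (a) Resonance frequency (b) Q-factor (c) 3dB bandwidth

Step 1 — Resonance: ω₀ = 1/√(LC) = 1/√(0.02·0.000159) = 560.8 rad/s.
Step 2 — f₀ = ω₀/(2π) = 89.25 Hz.
Step 3 — Series Q: Q = ω₀L/R = 560.8·0.02/2000 = 0.005608.
Step 4 — Bandwidth: Δω = ω₀/Q = 1e+05 rad/s; BW = Δω/(2π) = 1.592e+04 Hz.

(a) f₀ = 89.25 Hz  (b) Q = 0.005608  (c) BW = 1.592e+04 Hz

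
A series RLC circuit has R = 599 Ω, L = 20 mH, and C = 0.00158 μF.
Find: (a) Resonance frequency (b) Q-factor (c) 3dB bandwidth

Step 1 — Resonance condition Im(Z)=0 gives ω₀ = 1/√(LC).
Step 2 — ω₀ = 1/√(0.02·1.58e-09) = 1.779e+05 rad/s.
Step 3 — f₀ = ω₀/(2π) = 2.831e+04 Hz.
Step 4 — Series Q: Q = ω₀L/R = 1.779e+05·0.02/599 = 5.94.
Step 5 — 3dB bandwidth: Δω = ω₀/Q = 2.995e+04 rad/s; BW = Δω/(2π) = 4767 Hz.

(a) f₀ = 2.831e+04 Hz  (b) Q = 5.94  (c) BW = 4767 Hz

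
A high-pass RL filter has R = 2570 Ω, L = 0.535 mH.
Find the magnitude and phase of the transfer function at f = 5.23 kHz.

Step 1 — Angular frequency: ω = 2π·5230 = 3.286e+04 rad/s.
Step 2 — Transfer function: H(jω) = jωL/(R + jωL).
Step 3 — Numerator jωL = j·17.58; denominator R + jωL = 2570 + j17.58.
Step 4 — H = 4.679e-05 + j0.00684.
Step 5 — Magnitude: |H| = 0.006841 (-43.3 dB); phase: φ = 89.6°.

|H| = 0.006841 (-43.3 dB), φ = 89.6°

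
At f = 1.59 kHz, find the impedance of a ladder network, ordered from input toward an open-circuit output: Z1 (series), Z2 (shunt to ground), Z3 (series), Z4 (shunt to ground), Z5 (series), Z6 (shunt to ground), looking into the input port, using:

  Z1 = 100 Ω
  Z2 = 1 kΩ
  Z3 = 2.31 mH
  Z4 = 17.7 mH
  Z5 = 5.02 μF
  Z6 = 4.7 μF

Step 1 — Angular frequency: ω = 2π·f = 2π·1590 = 9990 rad/s.
Step 2 — Component impedances:
  Z1: Z = R = 100 Ω
  Z2: Z = R = 1000 Ω
  Z3: Z = jωL = j·9990·0.00231 = 0 + j23.08 Ω
  Z4: Z = jωL = j·9990·0.0177 = 0 + j176.8 Ω
  Z5: Z = 1/(jωC) = -j/(ω·C) = 0 - j19.94 Ω
  Z6: Z = 1/(jωC) = -j/(ω·C) = 0 - j21.3 Ω
Step 3 — Ladder network (open output): work backward from the far end, alternating series and parallel combinations. Z_in = 100.9 - j30.67 Ω = 105.5∠-16.9° Ω.

Z = 100.9 - j30.67 Ω = 105.5∠-16.9° Ω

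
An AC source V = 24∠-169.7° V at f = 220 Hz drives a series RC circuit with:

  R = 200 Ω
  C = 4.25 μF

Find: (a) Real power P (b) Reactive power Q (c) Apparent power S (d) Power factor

Step 1 — Angular frequency: ω = 2π·f = 2π·220 = 1382 rad/s.
Step 2 — Component impedances:
  R: Z = R = 200 Ω
  C: Z = 1/(jωC) = -j/(ω·C) = 0 - j170.2 Ω
Step 3 — Series combination: Z_total = R + C = 200 - j170.2 Ω = 262.6∠-40.4° Ω.
Step 4 — Source phasor: V = 24∠-169.7° V = -23.61 - j4.291 V.
Step 5 — Current: I = V / Z = -0.05788 - j0.07072 A = 0.09138∠-129.3° A.
Step 6 — Complex power: S = V·I* = 1.67 - j1.421 VA.
Step 7 — Real power: P = Re(S) = 1.67 W.
Step 8 — Reactive power: Q = Im(S) = -1.421 VAR.
Step 9 — Apparent power: |S| = 2.193 VA.
Step 10 — Power factor: PF = P/|S| = 0.7615 (leading).

(a) P = 1.67 W  (b) Q = -1.421 VAR  (c) S = 2.193 VA  (d) PF = 0.7615 (leading)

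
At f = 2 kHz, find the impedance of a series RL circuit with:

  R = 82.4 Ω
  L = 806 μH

Step 1 — Angular frequency: ω = 2π·f = 2π·2000 = 1.257e+04 rad/s.
Step 2 — Component impedances:
  R: Z = R = 82.4 Ω
  L: Z = jωL = j·1.257e+04·0.000806 = 0 + j10.13 Ω
Step 3 — Series combination: Z_total = R + L = 82.4 + j10.13 Ω = 83.02∠7.0° Ω.

Z = 82.4 + j10.13 Ω = 83.02∠7.0° Ω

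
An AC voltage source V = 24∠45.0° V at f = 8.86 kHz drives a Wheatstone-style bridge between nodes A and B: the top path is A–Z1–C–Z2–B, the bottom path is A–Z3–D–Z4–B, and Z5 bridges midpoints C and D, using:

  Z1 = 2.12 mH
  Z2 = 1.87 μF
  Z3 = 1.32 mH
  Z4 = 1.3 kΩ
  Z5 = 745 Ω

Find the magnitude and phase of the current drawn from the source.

Step 1 — Angular frequency: ω = 2π·f = 2π·8860 = 5.567e+04 rad/s.
Step 2 — Component impedances:
  Z1: Z = jωL = j·5.567e+04·0.00212 = 0 + j118 Ω
  Z2: Z = 1/(jωC) = -j/(ω·C) = 0 - j9.606 Ω
  Z3: Z = jωL = j·5.567e+04·0.00132 = 0 + j73.48 Ω
  Z4: Z = R = 1300 Ω
  Z5: Z = R = 745 Ω
Step 3 — Bridge requires nodal analysis (the Z5 bridge couples midpoints C and D, so the two paths cannot be reduced to a simple series/parallel combination). Setting node B to ground and injecting 1 A at node A, the 3-node admittance system at A, C, D solves to V_A = Z_AB = 23.89 + j98.83 Ω = 101.7∠76.4° Ω.
Step 4 — Source phasor: V = 24∠45.0° V = 16.97 + j16.97 V.
Step 5 — Ohm's law: I = V / Z_total = (16.97 + j16.97) / (23.89 + j98.83) = 0.2015 - j0.123 A.
Step 6 — Convert to polar: |I| = 0.236 A, ∠I = -31.4°.

I = 0.236∠-31.4° A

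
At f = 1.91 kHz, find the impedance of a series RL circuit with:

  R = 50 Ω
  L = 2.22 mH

Step 1 — Angular frequency: ω = 2π·f = 2π·1910 = 1.2e+04 rad/s.
Step 2 — Component impedances:
  R: Z = R = 50 Ω
  L: Z = jωL = j·1.2e+04·0.00222 = 0 + j26.64 Ω
Step 3 — Series combination: Z_total = R + L = 50 + j26.64 Ω = 56.66∠28.1° Ω.

Z = 50 + j26.64 Ω = 56.66∠28.1° Ω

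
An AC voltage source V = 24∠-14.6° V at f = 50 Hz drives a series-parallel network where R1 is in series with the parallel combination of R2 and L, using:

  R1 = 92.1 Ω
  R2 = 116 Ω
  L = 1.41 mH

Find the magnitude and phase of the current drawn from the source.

Step 1 — Angular frequency: ω = 2π·f = 2π·50 = 314.2 rad/s.
Step 2 — Component impedances:
  R1: Z = R = 92.1 Ω
  R2: Z = R = 116 Ω
  L: Z = jωL = j·314.2·0.00141 = 0 + j0.443 Ω
Step 3 — Parallel branch: R2 || L = 1/(1/R2 + 1/L) = 0.001692 + j0.443 Ω.
Step 4 — Series with R1: Z_total = R1 + (R2 || L) = 92.1 + j0.443 Ω = 92.1∠0.3° Ω.
Step 5 — Source phasor: V = 24∠-14.6° V = 23.23 - j6.05 V.
Step 6 — Ohm's law: I = V / Z_total = (23.23 - j6.05) / (92.1 + j0.443) = 0.2518 - j0.0669 A.
Step 7 — Convert to polar: |I| = 0.2606 A, ∠I = -14.9°.

I = 0.2606∠-14.9° A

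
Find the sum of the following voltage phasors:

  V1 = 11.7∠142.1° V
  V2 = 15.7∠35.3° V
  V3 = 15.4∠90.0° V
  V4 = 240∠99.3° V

Step 1 — Convert each phasor to rectangular form:
  V1 = 11.7·(cos(142.1°) + j·sin(142.1°)) = -9.232 + j7.187 V
  V2 = 15.7·(cos(35.3°) + j·sin(35.3°)) = 12.81 + j9.072 V
  V3 = 15.4·(cos(90.0°) + j·sin(90.0°)) = 0 + j15.4 V
  V4 = 240·(cos(99.3°) + j·sin(99.3°)) = -38.78 + j236.8 V
Step 2 — Sum components: V_total = -35.2 + j268.5 V.
Step 3 — Convert to polar: |V_total| = 270.8 V, ∠V_total = 97.5°.

V_total = 270.8∠97.5° V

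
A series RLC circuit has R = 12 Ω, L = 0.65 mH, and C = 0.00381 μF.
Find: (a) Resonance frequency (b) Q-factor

Step 1 — Resonance condition Im(Z)=0 gives ω₀ = 1/√(LC).
Step 2 — ω₀ = 1/√(0.00065·3.81e-09) = 6.354e+05 rad/s.
Step 3 — f₀ = ω₀/(2π) = 1.011e+05 Hz.
Step 4 — Series Q: Q = ω₀L/R = 6.354e+05·0.00065/12 = 34.42.

(a) f₀ = 1.011e+05 Hz  (b) Q = 34.42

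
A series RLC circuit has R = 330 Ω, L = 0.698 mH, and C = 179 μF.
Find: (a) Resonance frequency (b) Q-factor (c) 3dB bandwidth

Step 1 — Resonance condition Im(Z)=0 gives ω₀ = 1/√(LC).
Step 2 — ω₀ = 1/√(0.000698·0.000179) = 2829 rad/s.
Step 3 — f₀ = ω₀/(2π) = 450.3 Hz.
Step 4 — Series Q: Q = ω₀L/R = 2829·0.000698/330 = 0.005984.
Step 5 — 3dB bandwidth: Δω = ω₀/Q = 4.728e+05 rad/s; BW = Δω/(2π) = 7.525e+04 Hz.

(a) f₀ = 450.3 Hz  (b) Q = 0.005984  (c) BW = 7.525e+04 Hz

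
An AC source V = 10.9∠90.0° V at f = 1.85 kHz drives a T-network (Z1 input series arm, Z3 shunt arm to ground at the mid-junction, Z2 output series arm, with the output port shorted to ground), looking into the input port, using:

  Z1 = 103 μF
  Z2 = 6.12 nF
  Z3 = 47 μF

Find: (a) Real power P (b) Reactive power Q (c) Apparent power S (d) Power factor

Step 1 — Angular frequency: ω = 2π·f = 2π·1850 = 1.162e+04 rad/s.
Step 2 — Component impedances:
  Z1: Z = 1/(jωC) = -j/(ω·C) = 0 - j0.8352 Ω
  Z2: Z = 1/(jωC) = -j/(ω·C) = 0 - j1.406e+04 Ω
  Z3: Z = 1/(jωC) = -j/(ω·C) = 0 - j1.83 Ω
Step 3 — With the output port shorted to ground, the output series arm Z2 runs from the junction to ground; the shunt arm Z3 also runs from the junction to ground. They appear in parallel: Z3 || Z2 = 0 - j1.83 Ω.
Step 4 — Series with input arm Z1: Z_in = Z1 + (Z3 || Z2) = 0 - j2.665 Ω = 2.665∠-90.0° Ω.
Step 5 — Source phasor: V = 10.9∠90.0° V = 0 + j10.9 V.
Step 6 — Current: I = V / Z = -4.089 A = 4.089∠180.0° A.
Step 7 — Complex power: S = V·I* = 0 - j44.57 VA.
Step 8 — Real power: P = Re(S) = 0 W.
Step 9 — Reactive power: Q = Im(S) = -44.57 VAR.
Step 10 — Apparent power: |S| = 44.57 VA.
Step 11 — Power factor: PF = P/|S| = 0 (leading).

(a) P = 0 W  (b) Q = -44.57 VAR  (c) S = 44.57 VA  (d) PF = 0 (leading)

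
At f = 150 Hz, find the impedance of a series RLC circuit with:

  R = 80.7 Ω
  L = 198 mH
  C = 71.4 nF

Step 1 — Angular frequency: ω = 2π·f = 2π·150 = 942.5 rad/s.
Step 2 — Component impedances:
  R: Z = R = 80.7 Ω
  L: Z = jωL = j·942.5·0.198 = 0 + j186.6 Ω
  C: Z = 1/(jωC) = -j/(ω·C) = 0 - j1.486e+04 Ω
Step 3 — Series combination: Z_total = R + L + C = 80.7 - j1.467e+04 Ω = 1.467e+04∠-89.7° Ω.

Z = 80.7 - j1.467e+04 Ω = 1.467e+04∠-89.7° Ω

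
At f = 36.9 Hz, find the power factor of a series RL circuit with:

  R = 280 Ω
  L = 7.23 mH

Step 1 — Angular frequency: ω = 2π·f = 2π·36.9 = 231.8 rad/s.
Step 2 — Component impedances:
  R: Z = R = 280 Ω
  L: Z = jωL = j·231.8·0.00723 = 0 + j1.676 Ω
Step 3 — Series combination: Z_total = R + L = 280 + j1.676 Ω = 280∠0.3° Ω.
Step 4 — Power factor: PF = cos(φ) = Re(Z)/|Z| = 280/280 = 1.
Step 5 — Type: Im(Z) = 1.676 ⇒ lagging (phase φ = 0.3°).

PF = 1 (lagging, φ = 0.3°)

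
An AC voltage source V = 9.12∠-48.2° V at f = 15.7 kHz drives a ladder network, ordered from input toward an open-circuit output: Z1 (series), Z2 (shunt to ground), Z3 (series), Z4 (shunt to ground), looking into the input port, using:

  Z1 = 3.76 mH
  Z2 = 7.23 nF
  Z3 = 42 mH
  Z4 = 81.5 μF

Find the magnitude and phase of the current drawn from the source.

Step 1 — Angular frequency: ω = 2π·f = 2π·1.57e+04 = 9.865e+04 rad/s.
Step 2 — Component impedances:
  Z1: Z = jωL = j·9.865e+04·0.00376 = 0 + j370.9 Ω
  Z2: Z = 1/(jωC) = -j/(ω·C) = 0 - j1402 Ω
  Z3: Z = jωL = j·9.865e+04·0.042 = 0 + j4143 Ω
  Z4: Z = 1/(jωC) = -j/(ω·C) = 0 - j0.1244 Ω
Step 3 — Ladder network (open output): work backward from the far end, alternating series and parallel combinations. Z_in = 0 - j1748 Ω = 1748∠-90.0° Ω.
Step 4 — Source phasor: V = 9.12∠-48.2° V = 6.079 - j6.799 V.
Step 5 — Ohm's law: I = V / Z_total = (6.079 - j6.799) / (0 - j1748) = 0.003888 + j0.003477 A.
Step 6 — Convert to polar: |I| = 0.005216 A, ∠I = 41.8°.

I = 0.005216∠41.8° A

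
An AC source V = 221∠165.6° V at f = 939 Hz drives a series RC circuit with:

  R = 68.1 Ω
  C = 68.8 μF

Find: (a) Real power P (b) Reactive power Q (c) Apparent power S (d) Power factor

Step 1 — Angular frequency: ω = 2π·f = 2π·939 = 5900 rad/s.
Step 2 — Component impedances:
  R: Z = R = 68.1 Ω
  C: Z = 1/(jωC) = -j/(ω·C) = 0 - j2.464 Ω
Step 3 — Series combination: Z_total = R + C = 68.1 - j2.464 Ω = 68.14∠-2.1° Ω.
Step 4 — Source phasor: V = 221∠165.6° V = -214.1 + j54.96 V.
Step 5 — Current: I = V / Z = -3.168 + j0.6924 A = 3.243∠167.7° A.
Step 6 — Complex power: S = V·I* = 716.3 - j25.91 VA.
Step 7 — Real power: P = Re(S) = 716.3 W.
Step 8 — Reactive power: Q = Im(S) = -25.91 VAR.
Step 9 — Apparent power: |S| = 716.7 VA.
Step 10 — Power factor: PF = P/|S| = 0.9993 (leading).

(a) P = 716.3 W  (b) Q = -25.91 VAR  (c) S = 716.7 VA  (d) PF = 0.9993 (leading)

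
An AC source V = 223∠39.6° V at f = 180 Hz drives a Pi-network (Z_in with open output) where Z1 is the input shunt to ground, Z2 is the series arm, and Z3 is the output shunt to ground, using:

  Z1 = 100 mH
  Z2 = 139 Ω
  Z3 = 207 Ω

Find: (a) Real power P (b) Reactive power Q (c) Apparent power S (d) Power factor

Step 1 — Angular frequency: ω = 2π·f = 2π·180 = 1131 rad/s.
Step 2 — Component impedances:
  Z1: Z = jωL = j·1131·0.1 = 0 + j113.1 Ω
  Z2: Z = R = 139 Ω
  Z3: Z = R = 207 Ω
Step 3 — With open output, the series arm Z2 and the output shunt Z3 appear in series to ground: Z2 + Z3 = 346 Ω.
Step 4 — Parallel with input shunt Z1: Z_in = Z1 || (Z2 + Z3) = 33.4 + j102.2 Ω = 107.5∠71.9° Ω.
Step 5 — Source phasor: V = 223∠39.6° V = 171.8 + j142.1 V.
Step 6 — Current: I = V / Z = 1.753 - j1.108 A = 2.074∠-32.3° A.
Step 7 — Complex power: S = V·I* = 143.7 + j439.7 VA.
Step 8 — Real power: P = Re(S) = 143.7 W.
Step 9 — Reactive power: Q = Im(S) = 439.7 VAR.
Step 10 — Apparent power: |S| = 462.6 VA.
Step 11 — Power factor: PF = P/|S| = 0.3107 (lagging).

(a) P = 143.7 W  (b) Q = 439.7 VAR  (c) S = 462.6 VA  (d) PF = 0.3107 (lagging)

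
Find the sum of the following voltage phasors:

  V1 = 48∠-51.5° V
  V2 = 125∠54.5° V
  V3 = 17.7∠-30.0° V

Step 1 — Convert each phasor to rectangular form:
  V1 = 48·(cos(-51.5°) + j·sin(-51.5°)) = 29.88 - j37.57 V
  V2 = 125·(cos(54.5°) + j·sin(54.5°)) = 72.59 + j101.8 V
  V3 = 17.7·(cos(-30.0°) + j·sin(-30.0°)) = 15.33 - j8.85 V
Step 2 — Sum components: V_total = 117.8 + j55.35 V.
Step 3 — Convert to polar: |V_total| = 130.2 V, ∠V_total = 25.2°.

V_total = 130.2∠25.2° V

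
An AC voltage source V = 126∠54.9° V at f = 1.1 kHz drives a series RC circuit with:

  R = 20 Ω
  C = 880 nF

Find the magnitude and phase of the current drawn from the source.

Step 1 — Angular frequency: ω = 2π·f = 2π·1100 = 6912 rad/s.
Step 2 — Component impedances:
  R: Z = R = 20 Ω
  C: Z = 1/(jωC) = -j/(ω·C) = 0 - j164.4 Ω
Step 3 — Series combination: Z_total = R + C = 20 - j164.4 Ω = 165.6∠-83.1° Ω.
Step 4 — Source phasor: V = 126∠54.9° V = 72.45 + j103.1 V.
Step 5 — Ohm's law: I = V / Z_total = (72.45 + j103.1) / (20 - j164.4) = -0.565 + j0.5094 A.
Step 6 — Convert to polar: |I| = 0.7607 A, ∠I = 138.0°.

I = 0.7607∠138.0° A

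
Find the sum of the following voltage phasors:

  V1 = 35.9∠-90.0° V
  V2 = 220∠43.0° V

Step 1 — Convert each phasor to rectangular form:
  V1 = 35.9·(cos(-90.0°) + j·sin(-90.0°)) = 0 - j35.9 V
  V2 = 220·(cos(43.0°) + j·sin(43.0°)) = 160.9 + j150 V
Step 2 — Sum components: V_total = 160.9 + j114.1 V.
Step 3 — Convert to polar: |V_total| = 197.3 V, ∠V_total = 35.4°.

V_total = 197.3∠35.4° V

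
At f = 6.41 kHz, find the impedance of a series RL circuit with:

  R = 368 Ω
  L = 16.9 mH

Step 1 — Angular frequency: ω = 2π·f = 2π·6410 = 4.028e+04 rad/s.
Step 2 — Component impedances:
  R: Z = R = 368 Ω
  L: Z = jωL = j·4.028e+04·0.0169 = 0 + j680.7 Ω
Step 3 — Series combination: Z_total = R + L = 368 + j680.7 Ω = 773.8∠61.6° Ω.

Z = 368 + j680.7 Ω = 773.8∠61.6° Ω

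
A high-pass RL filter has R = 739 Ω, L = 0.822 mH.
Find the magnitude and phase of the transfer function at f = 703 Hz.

Step 1 — Angular frequency: ω = 2π·703 = 4417 rad/s.
Step 2 — Transfer function: H(jω) = jωL/(R + jωL).
Step 3 — Numerator jωL = j·3.631; denominator R + jωL = 739 + j3.631.
Step 4 — H = 2.414e-05 + j0.004913.
Step 5 — Magnitude: |H| = 0.004913 (-46.2 dB); phase: φ = 89.7°.

|H| = 0.004913 (-46.2 dB), φ = 89.7°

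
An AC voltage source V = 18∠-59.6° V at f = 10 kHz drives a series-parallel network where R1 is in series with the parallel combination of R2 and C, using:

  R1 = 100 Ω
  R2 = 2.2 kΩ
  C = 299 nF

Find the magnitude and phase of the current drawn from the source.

Step 1 — Angular frequency: ω = 2π·f = 2π·1e+04 = 6.283e+04 rad/s.
Step 2 — Component impedances:
  R1: Z = R = 100 Ω
  R2: Z = R = 2200 Ω
  C: Z = 1/(jωC) = -j/(ω·C) = 0 - j53.23 Ω
Step 3 — Parallel branch: R2 || C = 1/(1/R2 + 1/C) = 1.287 - j53.2 Ω.
Step 4 — Series with R1: Z_total = R1 + (R2 || C) = 101.3 - j53.2 Ω = 114.4∠-27.7° Ω.
Step 5 — Source phasor: V = 18∠-59.6° V = 9.109 - j15.53 V.
Step 6 — Ohm's law: I = V / Z_total = (9.109 - j15.53) / (101.3 - j53.2) = 0.1336 - j0.08312 A.
Step 7 — Convert to polar: |I| = 0.1573 A, ∠I = -31.9°.

I = 0.1573∠-31.9° A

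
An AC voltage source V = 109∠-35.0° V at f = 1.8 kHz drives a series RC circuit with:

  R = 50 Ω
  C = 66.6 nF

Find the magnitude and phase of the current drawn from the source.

Step 1 — Angular frequency: ω = 2π·f = 2π·1800 = 1.131e+04 rad/s.
Step 2 — Component impedances:
  R: Z = R = 50 Ω
  C: Z = 1/(jωC) = -j/(ω·C) = 0 - j1328 Ω
Step 3 — Series combination: Z_total = R + C = 50 - j1328 Ω = 1329∠-87.8° Ω.
Step 4 — Source phasor: V = 109∠-35.0° V = 89.29 - j62.52 V.
Step 5 — Ohm's law: I = V / Z_total = (89.29 - j62.52) / (50 - j1328) = 0.04955 + j0.06539 A.
Step 6 — Convert to polar: |I| = 0.08204 A, ∠I = 52.8°.

I = 0.08204∠52.8° A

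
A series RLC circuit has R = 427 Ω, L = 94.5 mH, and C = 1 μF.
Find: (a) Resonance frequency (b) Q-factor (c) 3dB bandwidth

Step 1 — Resonance: ω₀ = 1/√(LC) = 1/√(0.0945·1e-06) = 3253 rad/s.
Step 2 — f₀ = ω₀/(2π) = 517.7 Hz.
Step 3 — Series Q: Q = ω₀L/R = 3253·0.0945/427 = 0.7199.
Step 4 — Bandwidth: Δω = ω₀/Q = 4519 rad/s; BW = Δω/(2π) = 719.1 Hz.

(a) f₀ = 517.7 Hz  (b) Q = 0.7199  (c) BW = 719.1 Hz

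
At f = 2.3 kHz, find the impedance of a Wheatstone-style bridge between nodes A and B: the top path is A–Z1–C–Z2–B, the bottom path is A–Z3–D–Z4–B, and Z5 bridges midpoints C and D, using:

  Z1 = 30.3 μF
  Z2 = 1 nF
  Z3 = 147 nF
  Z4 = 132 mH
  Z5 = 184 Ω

Step 1 — Angular frequency: ω = 2π·f = 2π·2300 = 1.445e+04 rad/s.
Step 2 — Component impedances:
  Z1: Z = 1/(jωC) = -j/(ω·C) = 0 - j2.284 Ω
  Z2: Z = 1/(jωC) = -j/(ω·C) = 0 - j6.92e+04 Ω
  Z3: Z = 1/(jωC) = -j/(ω·C) = 0 - j470.7 Ω
  Z4: Z = jωL = j·1.445e+04·0.132 = 0 + j1908 Ω
  Z5: Z = R = 184 Ω
Step 3 — Bridge requires nodal analysis (the Z5 bridge couples midpoints C and D, so the two paths cannot be reduced to a simple series/parallel combination). Setting node B to ground and injecting 1 A at node A, the 3-node admittance system at A, C, D solves to V_A = Z_AB = 167.1 + j1894 Ω = 1901∠85.0° Ω.

Z = 167.1 + j1894 Ω = 1901∠85.0° Ω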